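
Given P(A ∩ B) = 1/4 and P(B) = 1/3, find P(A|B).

P(A|B) = P(A ∩ B) / P(B)
= (1/4) / (1/3)
= 3/4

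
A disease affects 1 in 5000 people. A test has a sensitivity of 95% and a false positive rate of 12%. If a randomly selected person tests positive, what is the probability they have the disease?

Let D = the rare event, + = positive/flagged.
P(D) = 1/5000
P(+|D) = 95/100 = 19/20
P(+|D') = 12/100 = 3/25
P(+) = P(+|D)P(D) + P(+|D')P(D')
     = \frac{19}{20} × \frac{1}{5000} + \frac{3}{25} × \frac{4999}{5000}
     = \frac{60083}{500000}
P(D|+) = P(+|D)P(D)/P(+) = \frac{95}{60083}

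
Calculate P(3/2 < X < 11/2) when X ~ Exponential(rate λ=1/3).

P(3/2 < X < 11/2) = ∫_{3/2}^{11/2} f(x) dx
where f(x) = \frac{e^{- \frac{x}{3}}}{3}
= - \frac{1}{e^{\frac{11}{6}}} + e^{- \frac{1}{2}}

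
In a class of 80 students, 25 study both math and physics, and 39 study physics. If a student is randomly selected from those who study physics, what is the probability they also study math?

P(A ∩ B) = 25/80 = 5/16
P(B) = 39/80
P(A|B) = P(A ∩ B) / P(B) = (5/16) / (39/80) = 25/39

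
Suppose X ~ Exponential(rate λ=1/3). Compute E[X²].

Using the identity E[X²] = Var(X) + (E[X])²:
E[X] = 3
Var(X) = 9
E[X²] = 9 + (3)²
= 18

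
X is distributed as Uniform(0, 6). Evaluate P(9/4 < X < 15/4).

P(9/4 < X < 15/4) = ∫_{9/4}^{15/4} f(x) dx
where f(x) = \frac{1}{6}
= \frac{1}{4}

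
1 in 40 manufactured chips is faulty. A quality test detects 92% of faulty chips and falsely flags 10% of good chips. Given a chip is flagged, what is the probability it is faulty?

Let D = the rare event, + = positive/flagged.
P(D) = 1/40
P(+|D) = 92/100 = 23/25
P(+|D') = 10/100 = 1/10
P(+) = P(+|D)P(D) + P(+|D')P(D')
     = \frac{23}{25} × \frac{1}{40} + \frac{1}{10} × \frac{39}{40}
     = \frac{241}{2000}
P(D|+) = P(+|D)P(D)/P(+) = \frac{46}{241}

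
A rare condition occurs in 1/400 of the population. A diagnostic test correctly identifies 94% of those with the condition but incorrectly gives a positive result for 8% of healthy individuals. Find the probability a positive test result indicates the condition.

Let D = the rare event, + = positive/flagged.
P(D) = 1/400
P(+|D) = 94/100 = 47/50
P(+|D') = 8/100 = 2/25
P(+) = P(+|D)P(D) + P(+|D')P(D')
     = \frac{47}{50} × \frac{1}{400} + \frac{2}{25} × \frac{399}{400}
     = \frac{1643}{20000}
P(D|+) = P(+|D)P(D)/P(+) = \frac{47}{1643}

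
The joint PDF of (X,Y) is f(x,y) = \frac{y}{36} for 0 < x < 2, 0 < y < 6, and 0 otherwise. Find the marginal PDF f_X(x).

f_X(x) = ∫_0^6 f(x,y) dy
= ∫_0^6 \frac{y}{36} dy
= \frac{1}{2} for 0 < x < 2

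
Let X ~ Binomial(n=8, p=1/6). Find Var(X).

For X ~ Binomial(n=8, p=1/6):
Var(X) = \frac{10}{9}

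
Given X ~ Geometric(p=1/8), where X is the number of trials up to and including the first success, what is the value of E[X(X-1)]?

E[X(X-1)] = E[X² - X] = E[X²] - E[X]
E[X] = 8
E[X²] = Var(X) + (E[X])² = 56 + (8)² = 120
E[X(X-1)] = 120 - 8 = 112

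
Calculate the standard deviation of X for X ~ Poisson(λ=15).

For X ~ Poisson(λ=15):
Var(X) = 15
SD(X) = √(Var(X)) = √(15) = \sqrt{15}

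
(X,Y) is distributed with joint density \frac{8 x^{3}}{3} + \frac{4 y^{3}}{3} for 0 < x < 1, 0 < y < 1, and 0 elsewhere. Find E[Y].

E[Y] = ∫_0^1 ∫_0^1 y × f(x,y) dx dy
= \frac{3}{5}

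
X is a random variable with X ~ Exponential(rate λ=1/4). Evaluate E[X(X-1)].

E[X(X-1)] = E[X² - X] = E[X²] - E[X]
E[X] = 4
E[X²] = Var(X) + (E[X])² = 16 + (4)² = 32
E[X(X-1)] = 32 - 4 = 28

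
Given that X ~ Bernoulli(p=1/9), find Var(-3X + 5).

For X ~ Bernoulli(p=1/9):
Var(X) = \frac{8}{81}
Var(-3X + 5) = (-3)² × Var(X) = 9 × \frac{8}{81} = \frac{8}{9}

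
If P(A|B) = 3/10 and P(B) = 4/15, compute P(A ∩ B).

By definition, P(A|B) = P(A ∩ B) / P(B)
So P(A ∩ B) = P(A|B) × P(B)
= 3/10 × 4/15
= 2/25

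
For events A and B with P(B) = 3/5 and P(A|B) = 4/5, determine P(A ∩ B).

By definition, P(A|B) = P(A ∩ B) / P(B)
So P(A ∩ B) = P(A|B) × P(B)
= 4/5 × 3/5
= 12/25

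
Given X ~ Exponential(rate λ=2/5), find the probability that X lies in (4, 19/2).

P(4 < X < 19/2) = ∫_{4}^{19/2} f(x) dx
where f(x) = \frac{2 e^{- \frac{2 x}{5}}}{5}
= - \frac{1 - e^{\frac{11}{5}}}{e^{\frac{19}{5}}}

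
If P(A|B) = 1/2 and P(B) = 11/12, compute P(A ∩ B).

By definition, P(A|B) = P(A ∩ B) / P(B)
So P(A ∩ B) = P(A|B) × P(B)
= 1/2 × 11/12
= 11/24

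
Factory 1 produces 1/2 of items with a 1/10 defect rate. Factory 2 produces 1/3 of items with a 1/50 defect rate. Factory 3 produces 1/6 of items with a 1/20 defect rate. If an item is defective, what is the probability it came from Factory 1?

Using Bayes' theorem:
P(F1) = 1/2, P(D|F1) = 1/10
P(F2) = 1/3, P(D|F2) = 1/50
P(F3) = 1/6, P(D|F3) = 1/20
P(D) = P(D|F1)P(F1) + P(D|F2)P(F2) + P(D|F3)P(F3)
     = \frac{13}{200}
P(F1|D) = P(D|F1)P(F1) / P(D)
= \frac{10}{13}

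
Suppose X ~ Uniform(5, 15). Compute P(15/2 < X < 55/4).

P(15/2 < X < 55/4) = ∫_{15/2}^{55/4} f(x) dx
where f(x) = \frac{1}{10}
= \frac{5}{8}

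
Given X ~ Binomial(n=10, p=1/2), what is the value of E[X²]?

Using the identity E[X²] = Var(X) + (E[X])²:
E[X] = 5
Var(X) = \frac{5}{2}
E[X²] = \frac{5}{2} + (5)²
= \frac{55}{2}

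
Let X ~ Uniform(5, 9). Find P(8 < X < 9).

P(8 < X < 9) = ∫_{8}^{9} f(x) dx
where f(x) = \frac{1}{4}
= \frac{1}{4}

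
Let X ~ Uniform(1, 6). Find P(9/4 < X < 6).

P(9/4 < X < 6) = ∫_{9/4}^{6} f(x) dx
where f(x) = \frac{1}{5}
= \frac{3}{4}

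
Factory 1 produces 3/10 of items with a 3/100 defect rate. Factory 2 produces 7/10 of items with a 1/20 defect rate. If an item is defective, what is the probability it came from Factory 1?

Using Bayes' theorem:
P(F1) = 3/10, P(D|F1) = 3/100
P(F2) = 7/10, P(D|F2) = 1/20
P(D) = P(D|F1)P(F1) + P(D|F2)P(F2)
     = \frac{11}{250}
P(F1|D) = P(D|F1)P(F1) / P(D)
= \frac{9}{44}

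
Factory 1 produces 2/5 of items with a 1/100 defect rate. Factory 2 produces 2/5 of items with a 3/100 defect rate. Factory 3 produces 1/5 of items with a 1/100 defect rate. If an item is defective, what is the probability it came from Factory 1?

Using Bayes' theorem:
P(F1) = 2/5, P(D|F1) = 1/100
P(F2) = 2/5, P(D|F2) = 3/100
P(F3) = 1/5, P(D|F3) = 1/100
P(D) = P(D|F1)P(F1) + P(D|F2)P(F2) + P(D|F3)P(F3)
     = \frac{9}{500}
P(F1|D) = P(D|F1)P(F1) / P(D)
= \frac{2}{9}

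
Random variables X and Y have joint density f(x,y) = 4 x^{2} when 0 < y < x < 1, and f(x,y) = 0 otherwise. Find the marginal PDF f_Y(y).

f_Y(y) = ∫_y^1 4 x^{2} dx = \frac{4}{3} - \frac{4 y^{3}}{3}
for 0 < y < 1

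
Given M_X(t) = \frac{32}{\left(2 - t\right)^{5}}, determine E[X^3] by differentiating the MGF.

To find E[X^3], compute M^(3)(0):
M^(1)(t) = \frac{160}{\left(2 - t\right)^{6}}
M^(2)(t) = \frac{960}{\left(2 - t\right)^{7}}
M^(3)(t) = \frac{6720}{\left(2 - t\right)^{8}}
M^(3)(0) = \frac{105}{4}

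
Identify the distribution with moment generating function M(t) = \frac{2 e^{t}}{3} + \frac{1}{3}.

The MGF M(t) = \frac{2 e^{t}}{3} + \frac{1}{3} is the standard form for the Bernoulli distribution.
Comparing with the known MGF formula identifies: Bernoulli(p=2/3)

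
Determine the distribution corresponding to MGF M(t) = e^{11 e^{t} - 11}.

The MGF M(t) = e^{11 e^{t} - 11} is the standard form for the Poisson distribution.
Comparing with the known MGF formula identifies: Poisson(λ=11)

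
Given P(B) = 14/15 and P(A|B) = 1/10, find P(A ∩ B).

By definition, P(A|B) = P(A ∩ B) / P(B)
So P(A ∩ B) = P(A|B) × P(B)
= 1/10 × 14/15
= 7/75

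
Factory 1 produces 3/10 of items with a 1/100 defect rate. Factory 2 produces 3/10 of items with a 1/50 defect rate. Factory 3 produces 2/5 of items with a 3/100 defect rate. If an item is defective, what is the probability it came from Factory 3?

Using Bayes' theorem:
P(F1) = 3/10, P(D|F1) = 1/100
P(F2) = 3/10, P(D|F2) = 1/50
P(F3) = 2/5, P(D|F3) = 3/100
P(D) = P(D|F1)P(F1) + P(D|F2)P(F2) + P(D|F3)P(F3)
     = \frac{21}{1000}
P(F3|D) = P(D|F3)P(F3) / P(D)
= \frac{4}{7}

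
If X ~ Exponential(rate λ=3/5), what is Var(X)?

For X ~ Exponential(rate λ=3/5):
Var(X) = \frac{25}{9}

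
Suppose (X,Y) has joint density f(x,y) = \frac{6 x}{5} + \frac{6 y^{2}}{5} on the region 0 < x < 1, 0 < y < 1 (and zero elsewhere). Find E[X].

E[X] = ∫_0^1 ∫_0^1 x × f(x,y) dy dx
= ∫_0^1 ∫_0^1 x × (\frac{6 x}{5} + \frac{6 y^{2}}{5}) dy dx
= \frac{3}{5}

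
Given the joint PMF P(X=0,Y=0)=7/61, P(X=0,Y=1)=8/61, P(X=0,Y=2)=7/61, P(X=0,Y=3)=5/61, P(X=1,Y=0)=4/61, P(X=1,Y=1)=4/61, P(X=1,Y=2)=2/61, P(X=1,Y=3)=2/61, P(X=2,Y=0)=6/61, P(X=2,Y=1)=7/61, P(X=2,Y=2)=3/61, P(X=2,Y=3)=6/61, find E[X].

First find marginal of X:
P(X=0) = 27/61
P(X=1) = 12/61
P(X=2) = 22/61
E[X] = 0 × 27/61 + 1 × 12/61 + 2 × 22/61 = 56/61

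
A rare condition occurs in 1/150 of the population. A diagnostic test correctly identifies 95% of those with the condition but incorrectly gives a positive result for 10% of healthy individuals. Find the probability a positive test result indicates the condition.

Let D = the rare event, + = positive/flagged.
P(D) = 1/150
P(+|D) = 95/100 = 19/20
P(+|D') = 10/100 = 1/10
P(+) = P(+|D)P(D) + P(+|D')P(D')
     = \frac{19}{20} × \frac{1}{150} + \frac{1}{10} × \frac{149}{150}
     = \frac{317}{3000}
P(D|+) = P(+|D)P(D)/P(+) = \frac{19}{317}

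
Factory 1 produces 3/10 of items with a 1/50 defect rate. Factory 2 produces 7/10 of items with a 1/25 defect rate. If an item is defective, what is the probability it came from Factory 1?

Using Bayes' theorem:
P(F1) = 3/10, P(D|F1) = 1/50
P(F2) = 7/10, P(D|F2) = 1/25
P(D) = P(D|F1)P(F1) + P(D|F2)P(F2)
     = \frac{17}{500}
P(F1|D) = P(D|F1)P(F1) / P(D)
= \frac{3}{17}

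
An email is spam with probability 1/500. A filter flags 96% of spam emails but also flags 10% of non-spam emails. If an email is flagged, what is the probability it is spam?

Let D = the rare event, + = positive/flagged.
P(D) = 1/500
P(+|D) = 96/100 = 24/25
P(+|D') = 10/100 = 1/10
P(+) = P(+|D)P(D) + P(+|D')P(D')
     = \frac{24}{25} × \frac{1}{500} + \frac{1}{10} × \frac{499}{500}
     = \frac{2543}{25000}
P(D|+) = P(+|D)P(D)/P(+) = \frac{48}{2543}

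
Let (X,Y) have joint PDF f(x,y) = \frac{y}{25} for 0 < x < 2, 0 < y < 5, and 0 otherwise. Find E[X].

f_X(x) = ∫_0^5 \frac{y}{25} dy = \frac{1}{2}
E[X] = ∫_0^2 x × (\frac{1}{2}) dx = 1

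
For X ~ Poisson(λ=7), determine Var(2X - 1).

For X ~ Poisson(λ=7):
Var(X) = 7
Var(2X - 1) = (2)² × Var(X) = 4 × 7 = 28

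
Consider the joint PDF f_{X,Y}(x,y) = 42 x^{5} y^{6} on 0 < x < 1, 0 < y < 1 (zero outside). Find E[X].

E[X] = ∫_0^1 ∫_0^1 x × f(x,y) dy dx
= ∫_0^1 ∫_0^1 x × (42 x^{5} y^{6}) dy dx
= \frac{6}{7}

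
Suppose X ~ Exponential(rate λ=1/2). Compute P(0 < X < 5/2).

P(0 < X < 5/2) = ∫_{0}^{5/2} f(x) dx
where f(x) = \frac{e^{- \frac{x}{2}}}{2}
= 1 - e^{- \frac{5}{4}}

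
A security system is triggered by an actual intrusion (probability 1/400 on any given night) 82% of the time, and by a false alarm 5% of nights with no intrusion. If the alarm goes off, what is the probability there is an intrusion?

Let D = the rare event, + = positive/flagged.
P(D) = 1/400
P(+|D) = 82/100 = 41/50
P(+|D') = 5/100 = 1/20
P(+) = P(+|D)P(D) + P(+|D')P(D')
     = \frac{41}{50} × \frac{1}{400} + \frac{1}{20} × \frac{399}{400}
     = \frac{2077}{40000}
P(D|+) = P(+|D)P(D)/P(+) = \frac{82}{2077}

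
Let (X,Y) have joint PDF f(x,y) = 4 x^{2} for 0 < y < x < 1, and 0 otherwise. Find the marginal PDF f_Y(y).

f_Y(y) = ∫_y^1 4 x^{2} dx = \frac{4}{3} - \frac{4 y^{3}}{3}
for 0 < y < 1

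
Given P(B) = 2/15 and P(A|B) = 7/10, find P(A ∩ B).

By definition, P(A|B) = P(A ∩ B) / P(B)
So P(A ∩ B) = P(A|B) × P(B)
= 7/10 × 2/15
= 7/75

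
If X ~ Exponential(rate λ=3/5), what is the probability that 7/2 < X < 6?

P(7/2 < X < 6) = ∫_{7/2}^{6} f(x) dx
where f(x) = \frac{3 e^{- \frac{3 x}{5}}}{5}
= - \frac{1}{e^{\frac{18}{5}}} + e^{- \frac{21}{10}}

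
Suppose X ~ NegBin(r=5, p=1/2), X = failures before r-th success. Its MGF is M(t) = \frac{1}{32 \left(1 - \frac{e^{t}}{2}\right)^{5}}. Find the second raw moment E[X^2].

To find E[X^2], compute M^(2)(0):
M^(1)(t) = \frac{5 e^{t}}{64 \left(1 - \frac{e^{t}}{2}\right)^{6}}
M^(2)(t) = \frac{5 e^{t}}{64 \left(1 - \frac{e^{t}}{2}\right)^{6}} + \frac{15 e^{2 t}}{64 \left(1 - \frac{e^{t}}{2}\right)^{7}}
M^(2)(0) = 35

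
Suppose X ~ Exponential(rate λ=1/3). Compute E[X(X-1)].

E[X(X-1)] = E[X² - X] = E[X²] - E[X]
E[X] = 3
E[X²] = Var(X) + (E[X])² = 9 + (3)² = 18
E[X(X-1)] = 18 - 3 = 15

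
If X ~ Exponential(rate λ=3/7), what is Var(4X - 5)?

For X ~ Exponential(rate λ=3/7):
Var(X) = \frac{49}{9}
Var(4X - 5) = (4)² × Var(X) = 16 × \frac{49}{9} = \frac{784}{9}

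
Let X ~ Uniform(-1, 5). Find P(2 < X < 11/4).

P(2 < X < 11/4) = ∫_{2}^{11/4} f(x) dx
where f(x) = \frac{1}{6}
= \frac{1}{8}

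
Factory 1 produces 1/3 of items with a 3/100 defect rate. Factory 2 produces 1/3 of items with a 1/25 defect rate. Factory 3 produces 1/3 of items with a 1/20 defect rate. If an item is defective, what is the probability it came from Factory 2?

Using Bayes' theorem:
P(F1) = 1/3, P(D|F1) = 3/100
P(F2) = 1/3, P(D|F2) = 1/25
P(F3) = 1/3, P(D|F3) = 1/20
P(D) = P(D|F1)P(F1) + P(D|F2)P(F2) + P(D|F3)P(F3)
     = \frac{1}{25}
P(F2|D) = P(D|F2)P(F2) / P(D)
= \frac{1}{3}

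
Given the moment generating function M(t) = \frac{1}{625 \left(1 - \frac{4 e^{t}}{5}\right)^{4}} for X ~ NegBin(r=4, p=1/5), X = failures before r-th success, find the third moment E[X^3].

To find E[X^3], compute M^(3)(0):
M^(1)(t) = \frac{16 e^{t}}{3125 \left(1 - \frac{4 e^{t}}{5}\right)^{5}}
M^(2)(t) = \frac{16 e^{t}}{3125 \left(1 - \frac{4 e^{t}}{5}\right)^{5}} + \frac{64 e^{2 t}}{3125 \left(1 - \frac{4 e^{t}}{5}\right)^{6}}
M^(3)(t) = \frac{16 e^{t}}{3125 \left(1 - \frac{4 e^{t}}{5}\right)^{5}} + \frac{192 e^{2 t}}{3125 \left(1 - \frac{4 e^{t}}{5}\right)^{6}} + \frac{1536 e^{3 t}}{15625 \left(1 - \frac{4 e^{t}}{5}\right)^{7}}
M^(3)(0) = 8656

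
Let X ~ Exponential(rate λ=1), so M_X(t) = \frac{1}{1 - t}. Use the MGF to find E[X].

To find E[X], compute M^(1)(0):
M^(1)(t) = \frac{1}{\left(1 - t\right)^{2}}
M^(1)(0) = 1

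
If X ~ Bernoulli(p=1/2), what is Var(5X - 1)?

For X ~ Bernoulli(p=1/2):
Var(X) = \frac{1}{4}
Var(5X - 1) = (5)² × Var(X) = 25 × \frac{1}{4} = \frac{25}{4}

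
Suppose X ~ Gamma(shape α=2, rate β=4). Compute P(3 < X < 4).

P(3 < X < 4) = ∫_{3}^{4} f(x) dx
where f(x) = 16 x e^{- 4 x}
= \frac{-17 + 13 e^{4}}{e^{16}}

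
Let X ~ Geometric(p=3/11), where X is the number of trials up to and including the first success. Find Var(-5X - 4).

For X ~ Geometric(p=3/11), where X is the number of trials up to and including the first success:
Var(X) = \frac{88}{9}
Var(-5X - 4) = (-5)² × Var(X) = 25 × \frac{88}{9} = \frac{2200}{9}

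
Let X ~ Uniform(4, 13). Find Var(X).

For X ~ Uniform(4, 13):
Var(X) = \frac{27}{4}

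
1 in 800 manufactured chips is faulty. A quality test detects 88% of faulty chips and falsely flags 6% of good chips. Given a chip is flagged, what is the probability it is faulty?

Let D = the rare event, + = positive/flagged.
P(D) = 1/800
P(+|D) = 88/100 = 22/25
P(+|D') = 6/100 = 3/50
P(+) = P(+|D)P(D) + P(+|D')P(D')
     = \frac{22}{25} × \frac{1}{800} + \frac{3}{50} × \frac{799}{800}
     = \frac{2441}{40000}
P(D|+) = P(+|D)P(D)/P(+) = \frac{44}{2441}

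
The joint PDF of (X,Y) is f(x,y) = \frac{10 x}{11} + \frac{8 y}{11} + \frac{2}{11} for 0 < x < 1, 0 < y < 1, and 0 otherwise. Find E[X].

E[X] = ∫_0^1 ∫_0^1 x × f(x,y) dy dx
= ∫_0^1 ∫_0^1 x × (\frac{10 x}{11} + \frac{8 y}{11} + \frac{2}{11}) dy dx
= \frac{19}{33}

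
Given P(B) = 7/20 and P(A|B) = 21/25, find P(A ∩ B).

By definition, P(A|B) = P(A ∩ B) / P(B)
So P(A ∩ B) = P(A|B) × P(B)
= 21/25 × 7/20
= 147/500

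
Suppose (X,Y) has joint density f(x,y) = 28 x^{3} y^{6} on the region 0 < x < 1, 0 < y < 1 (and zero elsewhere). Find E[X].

E[X] = ∫_0^1 ∫_0^1 x × f(x,y) dy dx
= ∫_0^1 ∫_0^1 x × (28 x^{3} y^{6}) dy dx
= \frac{4}{5}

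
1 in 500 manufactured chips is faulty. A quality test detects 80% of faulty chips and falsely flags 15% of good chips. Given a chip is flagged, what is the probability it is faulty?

Let D = the rare event, + = positive/flagged.
P(D) = 1/500
P(+|D) = 80/100 = 4/5
P(+|D') = 15/100 = 3/20
P(+) = P(+|D)P(D) + P(+|D')P(D')
     = \frac{4}{5} × \frac{1}{500} + \frac{3}{20} × \frac{499}{500}
     = \frac{1513}{10000}
P(D|+) = P(+|D)P(D)/P(+) = \frac{16}{1513}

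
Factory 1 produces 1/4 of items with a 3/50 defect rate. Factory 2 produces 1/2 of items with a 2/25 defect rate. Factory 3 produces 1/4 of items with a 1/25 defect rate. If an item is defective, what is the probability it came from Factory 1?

Using Bayes' theorem:
P(F1) = 1/4, P(D|F1) = 3/50
P(F2) = 1/2, P(D|F2) = 2/25
P(F3) = 1/4, P(D|F3) = 1/25
P(D) = P(D|F1)P(F1) + P(D|F2)P(F2) + P(D|F3)P(F3)
     = \frac{13}{200}
P(F1|D) = P(D|F1)P(F1) / P(D)
= \frac{3}{13}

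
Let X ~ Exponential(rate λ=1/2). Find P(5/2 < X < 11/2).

P(5/2 < X < 11/2) = ∫_{5/2}^{11/2} f(x) dx
where f(x) = \frac{e^{- \frac{x}{2}}}{2}
= - \frac{1 - e^{\frac{3}{2}}}{e^{\frac{11}{4}}}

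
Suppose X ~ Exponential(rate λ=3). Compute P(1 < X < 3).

P(1 < X < 3) = ∫_{1}^{3} f(x) dx
where f(x) = 3 e^{- 3 x}
= - \frac{1 - e^{6}}{e^{9}}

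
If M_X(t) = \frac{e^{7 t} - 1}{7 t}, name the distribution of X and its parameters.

The MGF M(t) = \frac{e^{7 t} - 1}{7 t} is the standard form for the Uniform distribution.
Comparing with the known MGF formula identifies: Uniform(0, 7)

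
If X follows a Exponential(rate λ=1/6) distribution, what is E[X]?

For X ~ Exponential(rate λ=1/6), the expected value is:
E[X] = 6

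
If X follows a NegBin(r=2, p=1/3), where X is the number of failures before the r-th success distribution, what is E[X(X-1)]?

E[X(X-1)] = E[X² - X] = E[X²] - E[X]
E[X] = 4
E[X²] = Var(X) + (E[X])² = 12 + (4)² = 28
E[X(X-1)] = 28 - 4 = 24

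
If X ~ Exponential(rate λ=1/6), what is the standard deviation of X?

For X ~ Exponential(rate λ=1/6):
Var(X) = 36
SD(X) = √(Var(X)) = √(36) = 6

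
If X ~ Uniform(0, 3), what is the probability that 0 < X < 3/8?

P(0 < X < 3/8) = ∫_{0}^{3/8} f(x) dx
where f(x) = \frac{1}{3}
= \frac{1}{8}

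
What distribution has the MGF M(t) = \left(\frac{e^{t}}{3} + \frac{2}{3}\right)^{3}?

The MGF M(t) = \left(\frac{e^{t}}{3} + \frac{2}{3}\right)^{3} is the standard form for the Binomial distribution.
Comparing with the known MGF formula identifies: Binomial(n=3, p=1/3)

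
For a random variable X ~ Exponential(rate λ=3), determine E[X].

For X ~ Exponential(rate λ=3), the expected value is:
E[X] = \frac{1}{3}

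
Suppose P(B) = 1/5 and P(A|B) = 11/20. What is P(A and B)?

By definition, P(A|B) = P(A ∩ B) / P(B)
So P(A ∩ B) = P(A|B) × P(B)
= 11/20 × 1/5
= 11/100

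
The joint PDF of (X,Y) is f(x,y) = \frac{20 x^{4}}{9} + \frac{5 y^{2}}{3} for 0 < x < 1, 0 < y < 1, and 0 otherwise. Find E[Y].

E[Y] = ∫_0^1 ∫_0^1 y × f(x,y) dx dy
= \frac{23}{36}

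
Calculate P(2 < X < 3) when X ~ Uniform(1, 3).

P(2 < X < 3) = ∫_{2}^{3} f(x) dx
where f(x) = \frac{1}{2}
= \frac{1}{2}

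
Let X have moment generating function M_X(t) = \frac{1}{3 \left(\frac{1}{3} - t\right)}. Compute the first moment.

To find E[X], compute M^(1)(0):
M^(1)(t) = \frac{1}{3 \left(\frac{1}{3} - t\right)^{2}}
M^(1)(0) = 3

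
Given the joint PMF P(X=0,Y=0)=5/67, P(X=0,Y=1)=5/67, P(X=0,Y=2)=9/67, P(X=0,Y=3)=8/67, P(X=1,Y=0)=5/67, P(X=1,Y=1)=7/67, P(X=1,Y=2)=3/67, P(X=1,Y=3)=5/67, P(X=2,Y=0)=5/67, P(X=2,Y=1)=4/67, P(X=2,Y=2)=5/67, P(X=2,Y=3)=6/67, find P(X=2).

P(X=2) = P(X=2,Y=0) + P(X=2,Y=1) + P(X=2,Y=2) + P(X=2,Y=3)
= 5/67 + 4/67 + 5/67 + 6/67
= 20/67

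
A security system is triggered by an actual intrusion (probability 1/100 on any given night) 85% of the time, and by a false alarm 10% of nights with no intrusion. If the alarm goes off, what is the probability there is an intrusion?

Let D = the rare event, + = positive/flagged.
P(D) = 1/100
P(+|D) = 85/100 = 17/20
P(+|D') = 10/100 = 1/10
P(+) = P(+|D)P(D) + P(+|D')P(D')
     = \frac{17}{20} × \frac{1}{100} + \frac{1}{10} × \frac{99}{100}
     = \frac{43}{400}
P(D|+) = P(+|D)P(D)/P(+) = \frac{17}{215}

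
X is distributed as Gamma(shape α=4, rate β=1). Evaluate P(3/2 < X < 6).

P(3/2 < X < 6) = ∫_{3/2}^{6} f(x) dx
where f(x) = \frac{x^{3} e^{- x}}{6}
= - \frac{61}{e^{6}} + \frac{67}{16 e^{\frac{3}{2}}}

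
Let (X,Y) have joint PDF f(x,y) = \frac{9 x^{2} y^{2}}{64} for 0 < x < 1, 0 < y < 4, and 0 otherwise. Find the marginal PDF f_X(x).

f_X(x) = ∫_0^4 f(x,y) dy
= ∫_0^4 \frac{9 x^{2} y^{2}}{64} dy
= 3 x^{2} for 0 < x < 1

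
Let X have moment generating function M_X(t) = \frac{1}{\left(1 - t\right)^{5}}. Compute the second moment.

To find E[X^2], compute M^(2)(0):
M^(1)(t) = \frac{5}{\left(1 - t\right)^{6}}
M^(2)(t) = \frac{30}{\left(1 - t\right)^{7}}
M^(2)(0) = 30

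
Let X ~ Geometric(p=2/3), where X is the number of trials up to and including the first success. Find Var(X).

For X ~ Geometric(p=2/3), where X is the number of trials up to and including the first success:
Var(X) = \frac{3}{4}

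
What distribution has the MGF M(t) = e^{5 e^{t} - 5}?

The MGF M(t) = e^{5 e^{t} - 5} is the standard form for the Poisson distribution.
Comparing with the known MGF formula identifies: Poisson(λ=5)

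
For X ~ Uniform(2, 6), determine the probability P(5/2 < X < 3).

P(5/2 < X < 3) = ∫_{5/2}^{3} f(x) dx
where f(x) = \frac{1}{4}
= \frac{1}{8}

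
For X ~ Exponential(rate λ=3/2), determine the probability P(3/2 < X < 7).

P(3/2 < X < 7) = ∫_{3/2}^{7} f(x) dx
where f(x) = \frac{3 e^{- \frac{3 x}{2}}}{2}
= - \frac{1}{e^{\frac{21}{2}}} + e^{- \frac{9}{4}}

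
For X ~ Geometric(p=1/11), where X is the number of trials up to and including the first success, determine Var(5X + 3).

For X ~ Geometric(p=1/11), where X is the number of trials up to and including the first success:
Var(X) = 110
Var(5X + 3) = (5)² × Var(X) = 25 × 110 = 2750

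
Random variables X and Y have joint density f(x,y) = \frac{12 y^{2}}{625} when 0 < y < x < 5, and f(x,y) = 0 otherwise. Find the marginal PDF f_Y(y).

f_Y(y) = ∫_y^5 \frac{12 y^{2}}{625} dx = \frac{12 y^{2} \left(5 - y\right)}{625}
for 0 < y < 5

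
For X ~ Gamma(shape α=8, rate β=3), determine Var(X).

For X ~ Gamma(shape α=8, rate β=3):
Var(X) = \frac{8}{9}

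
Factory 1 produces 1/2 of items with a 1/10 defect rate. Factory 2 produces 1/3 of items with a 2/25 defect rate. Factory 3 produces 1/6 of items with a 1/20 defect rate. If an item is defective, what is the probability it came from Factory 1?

Using Bayes' theorem:
P(F1) = 1/2, P(D|F1) = 1/10
P(F2) = 1/3, P(D|F2) = 2/25
P(F3) = 1/6, P(D|F3) = 1/20
P(D) = P(D|F1)P(F1) + P(D|F2)P(F2) + P(D|F3)P(F3)
     = \frac{17}{200}
P(F1|D) = P(D|F1)P(F1) / P(D)
= \frac{10}{17}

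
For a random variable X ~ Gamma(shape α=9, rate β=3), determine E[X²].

Using the identity E[X²] = Var(X) + (E[X])²:
E[X] = 3
Var(X) = 1
E[X²] = 1 + (3)²
= 10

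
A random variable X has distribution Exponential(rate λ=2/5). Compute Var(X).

For X ~ Exponential(rate λ=2/5):
Var(X) = \frac{25}{4}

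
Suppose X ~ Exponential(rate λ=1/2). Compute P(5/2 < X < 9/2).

P(5/2 < X < 9/2) = ∫_{5/2}^{9/2} f(x) dx
where f(x) = \frac{e^{- \frac{x}{2}}}{2}
= - \frac{1 - e}{e^{\frac{9}{4}}}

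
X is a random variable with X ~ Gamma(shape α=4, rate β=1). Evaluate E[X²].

Using the identity E[X²] = Var(X) + (E[X])²:
E[X] = 4
Var(X) = 4
E[X²] = 4 + (4)²
= 20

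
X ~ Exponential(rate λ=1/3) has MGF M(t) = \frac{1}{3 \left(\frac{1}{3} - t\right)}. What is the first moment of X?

To find E[X], compute M^(1)(0):
M^(1)(t) = \frac{1}{3 \left(\frac{1}{3} - t\right)^{2}}
M^(1)(0) = 3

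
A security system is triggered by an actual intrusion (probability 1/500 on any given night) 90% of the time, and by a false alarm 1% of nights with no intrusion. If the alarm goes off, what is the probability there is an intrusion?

Let D = the rare event, + = positive/flagged.
P(D) = 1/500
P(+|D) = 90/100 = 9/10
P(+|D') = 1/100
P(+) = P(+|D)P(D) + P(+|D')P(D')
     = \frac{9}{10} × \frac{1}{500} + \frac{1}{100} × \frac{499}{500}
     = \frac{589}{50000}
P(D|+) = P(+|D)P(D)/P(+) = \frac{90}{589}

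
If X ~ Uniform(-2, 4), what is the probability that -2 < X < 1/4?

P(-2 < X < 1/4) = ∫_{-2}^{1/4} f(x) dx
where f(x) = \frac{1}{6}
= \frac{3}{8}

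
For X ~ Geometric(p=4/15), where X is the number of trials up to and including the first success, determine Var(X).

For X ~ Geometric(p=4/15), where X is the number of trials up to and including the first success:
Var(X) = \frac{165}{16}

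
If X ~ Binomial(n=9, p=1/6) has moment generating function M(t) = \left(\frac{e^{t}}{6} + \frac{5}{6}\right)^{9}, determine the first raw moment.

To find E[X], compute M^(1)(0):
M^(1)(t) = \frac{3 \left(\frac{e^{t}}{6} + \frac{5}{6}\right)^{8} e^{t}}{2}
M^(1)(0) = \frac{3}{2}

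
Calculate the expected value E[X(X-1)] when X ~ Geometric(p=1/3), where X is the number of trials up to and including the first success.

E[X(X-1)] = E[X² - X] = E[X²] - E[X]
E[X] = 3
E[X²] = Var(X) + (E[X])² = 6 + (3)² = 15
E[X(X-1)] = 15 - 3 = 12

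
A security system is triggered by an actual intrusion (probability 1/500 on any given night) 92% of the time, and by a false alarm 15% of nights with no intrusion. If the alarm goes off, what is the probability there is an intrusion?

Let D = the rare event, + = positive/flagged.
P(D) = 1/500
P(+|D) = 92/100 = 23/25
P(+|D') = 15/100 = 3/20
P(+) = P(+|D)P(D) + P(+|D')P(D')
     = \frac{23}{25} × \frac{1}{500} + \frac{3}{20} × \frac{499}{500}
     = \frac{7577}{50000}
P(D|+) = P(+|D)P(D)/P(+) = \frac{92}{7577}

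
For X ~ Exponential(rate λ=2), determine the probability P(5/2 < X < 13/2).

P(5/2 < X < 13/2) = ∫_{5/2}^{13/2} f(x) dx
where f(x) = 2 e^{- 2 x}
= - \frac{1 - e^{8}}{e^{13}}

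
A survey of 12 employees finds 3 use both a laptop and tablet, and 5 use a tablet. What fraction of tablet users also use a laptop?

P(A ∩ B) = 3/12 = 1/4
P(B) = 5/12
P(A|B) = P(A ∩ B) / P(B) = (1/4) / (5/12) = 3/5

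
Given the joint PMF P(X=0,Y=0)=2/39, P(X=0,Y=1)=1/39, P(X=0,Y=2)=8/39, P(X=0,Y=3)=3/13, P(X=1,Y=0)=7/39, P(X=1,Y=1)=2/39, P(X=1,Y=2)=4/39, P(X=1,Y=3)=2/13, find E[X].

First find marginal of X:
P(X=0) = 20/39
P(X=1) = 19/39
E[X] = 0 × 20/39 + 1 × 19/39 = 19/39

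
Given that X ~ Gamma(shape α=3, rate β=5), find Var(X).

For X ~ Gamma(shape α=3, rate β=5):
Var(X) = \frac{3}{25}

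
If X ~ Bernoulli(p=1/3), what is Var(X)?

For X ~ Bernoulli(p=1/3):
Var(X) = \frac{2}{9}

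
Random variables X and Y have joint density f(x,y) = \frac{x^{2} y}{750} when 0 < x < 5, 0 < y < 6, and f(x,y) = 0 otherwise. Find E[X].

f_X(x) = ∫_0^6 \frac{x^{2} y}{750} dy = \frac{3 x^{2}}{125}
E[X] = ∫_0^5 x × (\frac{3 x^{2}}{125}) dx = \frac{15}{4}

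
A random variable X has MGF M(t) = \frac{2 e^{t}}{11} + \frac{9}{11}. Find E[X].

To find E[X], compute M^(1)(0):
M^(1)(t) = \frac{2 e^{t}}{11}
M^(1)(0) = \frac{2}{11}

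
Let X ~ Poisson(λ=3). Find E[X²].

Using the identity E[X²] = Var(X) + (E[X])²:
E[X] = 3
Var(X) = 3
E[X²] = 3 + (3)²
= 12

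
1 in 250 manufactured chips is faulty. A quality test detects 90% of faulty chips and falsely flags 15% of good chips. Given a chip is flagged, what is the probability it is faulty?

Let D = the rare event, + = positive/flagged.
P(D) = 1/250
P(+|D) = 90/100 = 9/10
P(+|D') = 15/100 = 3/20
P(+) = P(+|D)P(D) + P(+|D')P(D')
     = \frac{9}{10} × \frac{1}{250} + \frac{3}{20} × \frac{249}{250}
     = \frac{153}{1000}
P(D|+) = P(+|D)P(D)/P(+) = \frac{2}{85}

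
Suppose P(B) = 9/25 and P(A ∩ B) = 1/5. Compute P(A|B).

P(A|B) = P(A ∩ B) / P(B)
= (1/5) / (9/25)
= 5/9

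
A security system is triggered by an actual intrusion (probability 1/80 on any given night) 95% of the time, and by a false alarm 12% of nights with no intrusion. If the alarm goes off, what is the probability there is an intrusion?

Let D = the rare event, + = positive/flagged.
P(D) = 1/80
P(+|D) = 95/100 = 19/20
P(+|D') = 12/100 = 3/25
P(+) = P(+|D)P(D) + P(+|D')P(D')
     = \frac{19}{20} × \frac{1}{80} + \frac{3}{25} × \frac{79}{80}
     = \frac{1043}{8000}
P(D|+) = P(+|D)P(D)/P(+) = \frac{95}{1043}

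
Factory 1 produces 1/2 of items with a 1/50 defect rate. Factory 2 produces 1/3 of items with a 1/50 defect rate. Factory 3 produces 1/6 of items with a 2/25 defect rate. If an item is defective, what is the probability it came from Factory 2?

Using Bayes' theorem:
P(F1) = 1/2, P(D|F1) = 1/50
P(F2) = 1/3, P(D|F2) = 1/50
P(F3) = 1/6, P(D|F3) = 2/25
P(D) = P(D|F1)P(F1) + P(D|F2)P(F2) + P(D|F3)P(F3)
     = \frac{3}{100}
P(F2|D) = P(D|F2)P(F2) / P(D)
= \frac{2}{9}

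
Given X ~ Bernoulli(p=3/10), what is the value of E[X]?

For X ~ Bernoulli(p=3/10), the expected value is:
E[X] = \frac{3}{10}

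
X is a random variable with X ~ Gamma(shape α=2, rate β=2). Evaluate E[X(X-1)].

E[X(X-1)] = E[X² - X] = E[X²] - E[X]
E[X] = 1
E[X²] = Var(X) + (E[X])² = \frac{1}{2} + (1)² = \frac{3}{2}
E[X(X-1)] = \frac{3}{2} - 1 = \frac{1}{2}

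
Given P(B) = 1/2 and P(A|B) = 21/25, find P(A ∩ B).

By definition, P(A|B) = P(A ∩ B) / P(B)
So P(A ∩ B) = P(A|B) × P(B)
= 21/25 × 1/2
= 21/50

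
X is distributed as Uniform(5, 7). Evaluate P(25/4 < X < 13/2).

P(25/4 < X < 13/2) = ∫_{25/4}^{13/2} f(x) dx
where f(x) = \frac{1}{2}
= \frac{1}{8}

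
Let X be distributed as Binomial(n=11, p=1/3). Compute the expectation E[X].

For X ~ Binomial(n=11, p=1/3), the expected value is:
E[X] = \frac{11}{3}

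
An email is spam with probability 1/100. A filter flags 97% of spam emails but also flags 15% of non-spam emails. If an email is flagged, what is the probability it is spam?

Let D = the rare event, + = positive/flagged.
P(D) = 1/100
P(+|D) = 97/100
P(+|D') = 15/100 = 3/20
P(+) = P(+|D)P(D) + P(+|D')P(D')
     = \frac{97}{100} × \frac{1}{100} + \frac{3}{20} × \frac{99}{100}
     = \frac{791}{5000}
P(D|+) = P(+|D)P(D)/P(+) = \frac{97}{1582}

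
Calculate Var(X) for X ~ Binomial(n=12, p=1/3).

For X ~ Binomial(n=12, p=1/3):
Var(X) = \frac{8}{3}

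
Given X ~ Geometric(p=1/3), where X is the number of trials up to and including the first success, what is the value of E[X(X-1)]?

E[X(X-1)] = E[X² - X] = E[X²] - E[X]
E[X] = 3
E[X²] = Var(X) + (E[X])² = 6 + (3)² = 15
E[X(X-1)] = 15 - 3 = 12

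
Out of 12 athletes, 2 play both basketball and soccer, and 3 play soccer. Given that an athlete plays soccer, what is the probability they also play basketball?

P(A ∩ B) = 2/12 = 1/6
P(B) = 3/12 = 1/4
P(A|B) = P(A ∩ B) / P(B) = (1/6) / (1/4) = 2/3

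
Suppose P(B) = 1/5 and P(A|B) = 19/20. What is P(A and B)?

By definition, P(A|B) = P(A ∩ B) / P(B)
So P(A ∩ B) = P(A|B) × P(B)
= 19/20 × 1/5
= 19/100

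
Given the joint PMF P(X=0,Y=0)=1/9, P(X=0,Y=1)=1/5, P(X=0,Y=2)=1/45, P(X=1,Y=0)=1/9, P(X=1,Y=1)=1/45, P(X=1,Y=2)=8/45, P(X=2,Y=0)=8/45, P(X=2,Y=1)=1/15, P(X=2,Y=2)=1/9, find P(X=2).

P(X=2) = P(X=2,Y=0) + P(X=2,Y=1) + P(X=2,Y=2)
= 8/45 + 1/15 + 1/9
= 16/45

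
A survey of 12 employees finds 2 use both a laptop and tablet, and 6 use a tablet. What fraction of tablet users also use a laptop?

P(A ∩ B) = 2/12 = 1/6
P(B) = 6/12 = 1/2
P(A|B) = P(A ∩ B) / P(B) = (1/6) / (1/2) = 1/3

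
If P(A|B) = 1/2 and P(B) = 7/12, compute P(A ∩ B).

By definition, P(A|B) = P(A ∩ B) / P(B)
So P(A ∩ B) = P(A|B) × P(B)
= 1/2 × 7/12
= 7/24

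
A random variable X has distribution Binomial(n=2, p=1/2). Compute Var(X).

For X ~ Binomial(n=2, p=1/2):
Var(X) = \frac{1}{2}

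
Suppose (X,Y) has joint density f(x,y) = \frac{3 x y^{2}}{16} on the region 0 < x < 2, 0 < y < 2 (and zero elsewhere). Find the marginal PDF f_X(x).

f_X(x) = ∫_0^2 f(x,y) dy
= ∫_0^2 \frac{3 x y^{2}}{16} dy
= \frac{x}{2} for 0 < x < 2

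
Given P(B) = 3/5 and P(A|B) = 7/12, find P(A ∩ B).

By definition, P(A|B) = P(A ∩ B) / P(B)
So P(A ∩ B) = P(A|B) × P(B)
= 7/12 × 3/5
= 7/20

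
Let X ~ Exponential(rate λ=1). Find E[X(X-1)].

E[X(X-1)] = E[X² - X] = E[X²] - E[X]
E[X] = 1
E[X²] = Var(X) + (E[X])² = 1 + (1)² = 2
E[X(X-1)] = 2 - 1 = 1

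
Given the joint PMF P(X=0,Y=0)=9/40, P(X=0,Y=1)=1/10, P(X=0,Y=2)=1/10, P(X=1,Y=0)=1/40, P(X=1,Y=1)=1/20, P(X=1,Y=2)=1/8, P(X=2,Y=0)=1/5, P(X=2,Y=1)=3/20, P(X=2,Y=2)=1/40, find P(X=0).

P(X=0) = P(X=0,Y=0) + P(X=0,Y=1) + P(X=0,Y=2)
= 9/40 + 1/10 + 1/10
= 17/40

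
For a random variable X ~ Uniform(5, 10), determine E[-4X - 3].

For X ~ Uniform(5, 10):
E[X] = \frac{15}{2}
E[-4X - 3] = -4 × E[X] - 3 = -33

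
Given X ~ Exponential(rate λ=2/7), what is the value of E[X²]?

Using the identity E[X²] = Var(X) + (E[X])²:
E[X] = \frac{7}{2}
Var(X) = \frac{49}{4}
E[X²] = \frac{49}{4} + (\frac{7}{2})²
= \frac{49}{2}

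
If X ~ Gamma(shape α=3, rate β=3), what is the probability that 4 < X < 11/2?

P(4 < X < 11/2) = ∫_{4}^{11/2} f(x) dx
where f(x) = \frac{27 x^{2} e^{- 3 x}}{2}
= - \frac{1229}{8 e^{\frac{33}{2}}} + \frac{85}{e^{12}}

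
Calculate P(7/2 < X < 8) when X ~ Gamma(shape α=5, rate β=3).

P(7/2 < X < 8) = ∫_{7/2}^{8} f(x) dx
where f(x) = \frac{81 x^{4} e^{- 3 x}}{8}
= - \frac{16441}{e^{24}} + \frac{98051}{128 e^{\frac{21}{2}}}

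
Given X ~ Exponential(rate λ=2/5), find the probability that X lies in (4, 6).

P(4 < X < 6) = ∫_{4}^{6} f(x) dx
where f(x) = \frac{2 e^{- \frac{2 x}{5}}}{5}
= - \frac{1 - e^{\frac{4}{5}}}{e^{\frac{12}{5}}}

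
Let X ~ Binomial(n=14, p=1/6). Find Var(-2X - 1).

For X ~ Binomial(n=14, p=1/6):
Var(X) = \frac{35}{18}
Var(-2X - 1) = (-2)² × Var(X) = 4 × \frac{35}{18} = \frac{70}{9}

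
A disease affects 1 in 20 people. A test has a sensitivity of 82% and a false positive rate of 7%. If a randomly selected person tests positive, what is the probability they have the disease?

Let D = the rare event, + = positive/flagged.
P(D) = 1/20
P(+|D) = 82/100 = 41/50
P(+|D') = 7/100
P(+) = P(+|D)P(D) + P(+|D')P(D')
     = \frac{41}{50} × \frac{1}{20} + \frac{7}{100} × \frac{19}{20}
     = \frac{43}{400}
P(D|+) = P(+|D)P(D)/P(+) = \frac{82}{215}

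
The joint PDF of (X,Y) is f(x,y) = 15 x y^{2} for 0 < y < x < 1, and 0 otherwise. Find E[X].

f_X(x) = ∫_0^x 15 x y^{2} dy = 5 x^{4}
E[X] = ∫_0^1 x × (5 x^{4}) dx = \frac{5}{6}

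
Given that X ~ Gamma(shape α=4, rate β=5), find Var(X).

For X ~ Gamma(shape α=4, rate β=5):
Var(X) = \frac{4}{25}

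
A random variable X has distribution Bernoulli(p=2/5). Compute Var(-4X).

For X ~ Bernoulli(p=2/5):
Var(X) = \frac{6}{25}
Var(-4X) = (-4)² × Var(X) = 16 × \frac{6}{25} = \frac{96}{25}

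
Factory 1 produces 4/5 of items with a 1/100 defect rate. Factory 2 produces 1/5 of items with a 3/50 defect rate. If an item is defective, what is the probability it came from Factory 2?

Using Bayes' theorem:
P(F1) = 4/5, P(D|F1) = 1/100
P(F2) = 1/5, P(D|F2) = 3/50
P(D) = P(D|F1)P(F1) + P(D|F2)P(F2)
     = \frac{1}{50}
P(F2|D) = P(D|F2)P(F2) / P(D)
= \frac{3}{5}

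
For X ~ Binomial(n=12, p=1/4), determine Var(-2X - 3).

For X ~ Binomial(n=12, p=1/4):
Var(X) = \frac{9}{4}
Var(-2X - 3) = (-2)² × Var(X) = 4 × \frac{9}{4} = 9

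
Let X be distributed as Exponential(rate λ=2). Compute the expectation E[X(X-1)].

E[X(X-1)] = E[X² - X] = E[X²] - E[X]
E[X] = \frac{1}{2}
E[X²] = Var(X) + (E[X])² = \frac{1}{4} + (\frac{1}{2})² = \frac{1}{2}
E[X(X-1)] = \frac{1}{2} - \frac{1}{2} = 0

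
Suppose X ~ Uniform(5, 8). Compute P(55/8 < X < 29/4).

P(55/8 < X < 29/4) = ∫_{55/8}^{29/4} f(x) dx
where f(x) = \frac{1}{3}
= \frac{1}{8}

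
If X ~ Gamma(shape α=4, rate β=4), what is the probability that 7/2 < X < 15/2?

P(7/2 < X < 15/2) = ∫_{7/2}^{15/2} f(x) dx
where f(x) = \frac{128 x^{3} e^{- 4 x}}{3}
= \frac{-14943 + 1711 e^{16}}{3 e^{30}}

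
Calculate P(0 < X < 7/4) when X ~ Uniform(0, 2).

P(0 < X < 7/4) = ∫_{0}^{7/4} f(x) dx
where f(x) = \frac{1}{2}
= \frac{7}{8}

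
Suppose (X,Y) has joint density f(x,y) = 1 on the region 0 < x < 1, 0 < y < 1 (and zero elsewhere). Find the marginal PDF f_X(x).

f_X(x) = ∫_0^1 f(x,y) dy
= ∫_0^1 1 dy
= 1 for 0 < x < 1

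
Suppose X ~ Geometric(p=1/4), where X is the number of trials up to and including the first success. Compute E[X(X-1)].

E[X(X-1)] = E[X² - X] = E[X²] - E[X]
E[X] = 4
E[X²] = Var(X) + (E[X])² = 12 + (4)² = 28
E[X(X-1)] = 28 - 4 = 24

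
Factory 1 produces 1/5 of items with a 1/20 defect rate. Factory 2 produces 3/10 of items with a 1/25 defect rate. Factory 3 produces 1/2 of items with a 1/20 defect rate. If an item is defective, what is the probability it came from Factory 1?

Using Bayes' theorem:
P(F1) = 1/5, P(D|F1) = 1/20
P(F2) = 3/10, P(D|F2) = 1/25
P(F3) = 1/2, P(D|F3) = 1/20
P(D) = P(D|F1)P(F1) + P(D|F2)P(F2) + P(D|F3)P(F3)
     = \frac{47}{1000}
P(F1|D) = P(D|F1)P(F1) / P(D)
= \frac{10}{47}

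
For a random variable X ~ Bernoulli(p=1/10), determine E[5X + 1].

For X ~ Bernoulli(p=1/10):
E[X] = \frac{1}{10}
E[5X + 1] = 5 × E[X] + 1 = \frac{3}{2}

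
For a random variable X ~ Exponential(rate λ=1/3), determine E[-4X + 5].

For X ~ Exponential(rate λ=1/3):
E[X] = 3
E[-4X + 5] = -4 × E[X] + 5 = -7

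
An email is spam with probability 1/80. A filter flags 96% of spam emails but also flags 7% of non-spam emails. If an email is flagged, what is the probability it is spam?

Let D = the rare event, + = positive/flagged.
P(D) = 1/80
P(+|D) = 96/100 = 24/25
P(+|D') = 7/100
P(+) = P(+|D)P(D) + P(+|D')P(D')
     = \frac{24}{25} × \frac{1}{80} + \frac{7}{100} × \frac{79}{80}
     = \frac{649}{8000}
P(D|+) = P(+|D)P(D)/P(+) = \frac{96}{649}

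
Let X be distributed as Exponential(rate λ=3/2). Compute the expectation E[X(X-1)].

E[X(X-1)] = E[X² - X] = E[X²] - E[X]
E[X] = \frac{2}{3}
E[X²] = Var(X) + (E[X])² = \frac{4}{9} + (\frac{2}{3})² = \frac{8}{9}
E[X(X-1)] = \frac{8}{9} - \frac{2}{3} = \frac{2}{9}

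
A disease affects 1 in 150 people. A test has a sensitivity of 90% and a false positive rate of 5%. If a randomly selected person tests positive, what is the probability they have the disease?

Let D = the rare event, + = positive/flagged.
P(D) = 1/150
P(+|D) = 90/100 = 9/10
P(+|D') = 5/100 = 1/20
P(+) = P(+|D)P(D) + P(+|D')P(D')
     = \frac{9}{10} × \frac{1}{150} + \frac{1}{20} × \frac{149}{150}
     = \frac{167}{3000}
P(D|+) = P(+|D)P(D)/P(+) = \frac{18}{167}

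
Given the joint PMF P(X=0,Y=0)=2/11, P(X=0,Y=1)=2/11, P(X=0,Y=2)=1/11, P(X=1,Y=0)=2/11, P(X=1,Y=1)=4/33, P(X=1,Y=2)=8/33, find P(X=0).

P(X=0) = P(X=0,Y=0) + P(X=0,Y=1) + P(X=0,Y=2)
= 2/11 + 2/11 + 1/11
= 5/11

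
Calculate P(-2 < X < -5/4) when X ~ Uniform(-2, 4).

P(-2 < X < -5/4) = ∫_{-2}^{-5/4} f(x) dx
where f(x) = \frac{1}{6}
= \frac{1}{8}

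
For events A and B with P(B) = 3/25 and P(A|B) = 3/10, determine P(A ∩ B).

By definition, P(A|B) = P(A ∩ B) / P(B)
So P(A ∩ B) = P(A|B) × P(B)
= 3/10 × 3/25
= 9/250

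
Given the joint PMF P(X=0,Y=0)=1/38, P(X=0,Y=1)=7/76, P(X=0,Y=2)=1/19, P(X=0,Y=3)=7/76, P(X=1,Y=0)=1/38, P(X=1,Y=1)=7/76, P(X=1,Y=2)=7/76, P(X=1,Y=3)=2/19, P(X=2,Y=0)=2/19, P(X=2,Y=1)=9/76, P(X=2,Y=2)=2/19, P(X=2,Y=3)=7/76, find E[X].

First find marginal of X:
P(X=0) = 5/19
P(X=1) = 6/19
P(X=2) = 8/19
E[X] = 0 × 5/19 + 1 × 6/19 + 2 × 8/19 = 22/19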